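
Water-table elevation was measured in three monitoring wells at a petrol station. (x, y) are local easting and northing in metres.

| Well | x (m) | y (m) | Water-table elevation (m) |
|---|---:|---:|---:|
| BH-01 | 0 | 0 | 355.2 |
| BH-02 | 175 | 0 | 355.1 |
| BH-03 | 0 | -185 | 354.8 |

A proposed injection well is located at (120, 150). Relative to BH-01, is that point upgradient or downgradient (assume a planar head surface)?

upgradient

∂h/∂x = (355.1 − 355.2) / (175 − 0) = -0.0005714
∂h/∂y = (354.8 − 355.2) / (-185 − 0) = +0.002162
Head at (120, 150) = 355.2 + (-0.0005714)·(120) + (+0.002162)·(150) = 355.46 m.
That is higher than the 355.2 m at BH-01, so the point is upgradient.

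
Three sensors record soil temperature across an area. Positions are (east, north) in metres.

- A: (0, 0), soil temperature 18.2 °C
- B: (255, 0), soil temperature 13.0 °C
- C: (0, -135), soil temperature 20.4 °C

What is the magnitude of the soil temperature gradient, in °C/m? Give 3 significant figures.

0.0261 °C/m

∂T/∂x = (13.0 − 18.2) / (255 − 0) = -0.02039
∂T/∂y = (20.4 − 18.2) / (-135 − 0) = -0.01630
|∇f| = √(-0.02039² + -0.01630²) = 0.0261 °C/m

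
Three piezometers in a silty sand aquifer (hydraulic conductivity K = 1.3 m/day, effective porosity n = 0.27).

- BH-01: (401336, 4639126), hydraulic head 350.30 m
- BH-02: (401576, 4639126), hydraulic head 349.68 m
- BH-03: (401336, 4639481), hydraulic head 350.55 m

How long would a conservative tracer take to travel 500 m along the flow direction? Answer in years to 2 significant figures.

110 years

∂h/∂x = (349.68 − 350.30) / (401576 − 401336) = -0.002583
∂h/∂y = (350.55 − 350.30) / (4639481 − 4639126) = +0.0007042
|∇h| = √(-0.002583² + 0.0007042²) = 0.002677
Seepage velocity v = K·i/n = 1.3 × 0.002677 / 0.27 = 0.01289 m/day.
t = 500 / 0.01289 = 3.879e+04 days = 106 years.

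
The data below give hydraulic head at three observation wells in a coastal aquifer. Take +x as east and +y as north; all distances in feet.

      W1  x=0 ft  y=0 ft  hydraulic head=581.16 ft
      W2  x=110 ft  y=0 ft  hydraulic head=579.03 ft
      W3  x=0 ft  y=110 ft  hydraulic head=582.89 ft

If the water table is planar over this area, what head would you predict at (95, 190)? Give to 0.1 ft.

∂h/∂x = (579.03 − 581.16) / (110 − 0) = -0.01936
∂h/∂y = (582.89 − 581.16) / (110 − 0) = +0.01573
h(95, 190) = 581.16 + (-0.01936)·(95) + (+0.01573)·(190) = 581.16 -1.840 +2.988 = 582.309 ft.

582.3 ft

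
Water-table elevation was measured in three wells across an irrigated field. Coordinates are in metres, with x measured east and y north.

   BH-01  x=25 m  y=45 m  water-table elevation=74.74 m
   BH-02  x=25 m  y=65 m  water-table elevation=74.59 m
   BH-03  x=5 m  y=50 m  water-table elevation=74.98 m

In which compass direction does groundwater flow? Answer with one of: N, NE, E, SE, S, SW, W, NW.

Differences from BH-01: to BH-02 (Δx, Δy, Δh) = (0, 20, -0.15); to BH-03 = (-20, 5, +0.24).
Determinant of the coordinate differences = 0·5 − (-20)·20 = 400.
∂h/∂x = [(-0.15)·5 − (+0.24)·20] / 400 = -0.01388
∂h/∂y = [0·(+0.24) − (-20)·(-0.15)] / 400 = -0.007500
Flow = −∇h = (+0.01388 east, +0.007500 north), which points northeast.

NE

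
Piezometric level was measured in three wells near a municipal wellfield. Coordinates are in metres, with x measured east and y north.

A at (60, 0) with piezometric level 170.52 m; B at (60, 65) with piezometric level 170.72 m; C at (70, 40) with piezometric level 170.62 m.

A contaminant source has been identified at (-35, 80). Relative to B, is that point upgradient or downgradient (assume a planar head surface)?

Three-point gradient (reference A): Δ to B = (0, 65, +0.20), Δ to C = (10, 40, +0.10).
∂h/∂x = -0.002308, ∂h/∂y = +0.003077 (det = -650).
Head at (-35, 80) = 170.52 + (-0.002308)·(-95) + (+0.003077)·(80) = 170.99 m.
That is higher than the 170.72 m at B, so the point is upgradient.

upgradient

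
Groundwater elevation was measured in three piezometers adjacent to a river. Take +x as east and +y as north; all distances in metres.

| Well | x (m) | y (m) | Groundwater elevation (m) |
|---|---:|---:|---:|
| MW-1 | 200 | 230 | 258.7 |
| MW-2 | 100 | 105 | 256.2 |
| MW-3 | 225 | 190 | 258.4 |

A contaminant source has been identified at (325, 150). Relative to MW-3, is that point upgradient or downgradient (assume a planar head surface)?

With h = a·x + b·y + c and MW-1 as origin, the differences give:
  (-100)·a + (-125)·b = -2.5
  25·a + (-40)·b = -0.3
Eliminate b (×(-40) and ×(-125), subtract): 7125·a = 62.50 → a = ∂h/∂x = +0.008772
Back-substitute: b = ∂h/∂y = +0.01298.
Head at (325, 150) = 258.7 + (+0.008772)·(125) + (+0.01298)·(-80) = 258.76 m.
That is higher than the 258.4 m at MW-3, so the point is upgradient.

upgradient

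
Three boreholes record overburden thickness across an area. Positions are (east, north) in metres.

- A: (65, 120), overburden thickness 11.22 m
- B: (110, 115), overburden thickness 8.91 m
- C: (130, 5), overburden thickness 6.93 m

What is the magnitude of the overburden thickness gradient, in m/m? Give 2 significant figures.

Taking A as reference: B−A = (45, -5, -2.31); C−A = (65, -115, -4.29).
Determinant of the coordinate differences = 45·(-115) − 65·(-5) = -4850.
∂d/∂x = [(-2.31)·(-115) − (-4.29)·(-5)] / -4850 = -0.05035
∂d/∂y = [45·(-4.29) − 65·(-2.31)] / -4850 = +0.008845
|∇f| = √(-0.05035² + 0.008845²) = 0.05112 m/m

0.051 m/m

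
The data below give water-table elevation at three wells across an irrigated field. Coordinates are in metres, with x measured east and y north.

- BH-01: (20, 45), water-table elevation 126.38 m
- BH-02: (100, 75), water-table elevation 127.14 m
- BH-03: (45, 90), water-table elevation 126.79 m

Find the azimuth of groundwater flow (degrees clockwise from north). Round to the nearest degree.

With h = a·x + b·y + c and BH-01 as origin, the differences give:
  80·a + 30·b = +0.76
  25·a + 45·b = +0.41
Eliminate b (×45 and ×30, subtract): 2850·a = 21.900 → a = ∂h/∂x = +0.007684
Back-substitute: b = ∂h/∂y = +0.004842.
Flow direction (−∇h) has components (-0.007684 E, -0.004842 N).
Azimuth = atan2(E, N) = atan2(-0.007684, -0.004842) = 237.8° ≈ 238°.

238°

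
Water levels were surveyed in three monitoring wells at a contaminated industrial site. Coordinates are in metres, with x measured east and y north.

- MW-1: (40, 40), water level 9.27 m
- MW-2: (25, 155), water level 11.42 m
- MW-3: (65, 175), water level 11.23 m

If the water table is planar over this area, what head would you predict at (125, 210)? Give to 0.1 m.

Taking MW-1 as reference: MW-2−MW-1 = (-15, 115, +2.15); MW-3−MW-1 = (25, 135, +1.96).
Solve a·Δx + b·Δy = Δh: det = (-15)·135 − 25·115 = -4900.
∂h/∂x = [(+2.15)·135 − (+1.96)·115] / -4900 = -0.01323
∂h/∂y = [(-15)·(+1.96) − 25·(+2.15)] / -4900 = +0.01697
h(125, 210) = 9.27 + (-0.01323)·(85) + (+0.01697)·(170) = 9.27 -1.125 +2.885 = 11.030 m.

11.0 m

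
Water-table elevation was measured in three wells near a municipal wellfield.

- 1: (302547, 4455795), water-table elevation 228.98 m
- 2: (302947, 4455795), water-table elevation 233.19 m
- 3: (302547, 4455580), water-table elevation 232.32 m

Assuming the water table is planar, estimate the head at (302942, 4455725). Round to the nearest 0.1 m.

234.2 m

∂h/∂x = (233.19 − 228.98) / (302947 − 302547) = +0.01053
∂h/∂y = (232.32 − 228.98) / (4455580 − 4455795) = -0.01553
h(302942, 4455725) = 228.98 + (+0.01053)·(395) + (-0.01553)·(-70) = 228.98 +4.157 +1.087 = 234.225 m.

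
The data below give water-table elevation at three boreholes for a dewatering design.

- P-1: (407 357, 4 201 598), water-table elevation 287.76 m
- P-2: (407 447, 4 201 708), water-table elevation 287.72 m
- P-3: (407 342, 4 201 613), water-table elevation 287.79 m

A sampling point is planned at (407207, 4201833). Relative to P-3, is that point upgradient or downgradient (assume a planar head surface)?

Three-point gradient (reference P-1): Δ to P-2 = (90, 110, -0.04), Δ to P-3 = (-15, 15, +0.03).
∂h/∂x = -0.001300, ∂h/∂y = +0.0007000 (det = 3000).
Head at (407207, 4201833) = 287.76 + (-0.001300)·(-150) + (+0.0007000)·(235) = 288.12 m.
That is higher than the 287.79 m at P-3, so the point is upgradient.

upgradient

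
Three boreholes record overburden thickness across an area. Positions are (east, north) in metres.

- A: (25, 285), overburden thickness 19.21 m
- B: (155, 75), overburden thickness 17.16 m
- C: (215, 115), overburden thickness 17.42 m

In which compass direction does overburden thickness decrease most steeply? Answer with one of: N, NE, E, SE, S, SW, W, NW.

Differences from A: to B (Δx, Δy, Δh) = (130, -210, -2.05); to C = (190, -170, -1.79).
Solve a·Δx + b·Δy = Δd: det = 130·(-170) − 190·(-210) = 17800.
∂d/∂x = [(-2.05)·(-170) − (-1.79)·(-210)] / 17800 = -0.001539
∂d/∂y = [130·(-1.79) − 190·(-2.05)] / 17800 = +0.008809
Steepest decrease is along −∇f = (+0.001539 E, -0.008809 N) → south.

S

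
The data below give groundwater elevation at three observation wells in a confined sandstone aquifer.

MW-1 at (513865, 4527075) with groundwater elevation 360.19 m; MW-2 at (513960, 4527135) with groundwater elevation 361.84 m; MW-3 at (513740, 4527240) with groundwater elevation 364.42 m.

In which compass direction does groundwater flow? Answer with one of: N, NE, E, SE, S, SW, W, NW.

Three-point gradient (reference MW-1): Δ to MW-2 = (95, 60, +1.65), Δ to MW-3 = (-125, 165, +4.23).
∂h/∂x = +0.0007961, ∂h/∂y = +0.02624 (det = 23175).
Flow = −∇h = (-0.0007961 east, -0.02624 north), which points south.

S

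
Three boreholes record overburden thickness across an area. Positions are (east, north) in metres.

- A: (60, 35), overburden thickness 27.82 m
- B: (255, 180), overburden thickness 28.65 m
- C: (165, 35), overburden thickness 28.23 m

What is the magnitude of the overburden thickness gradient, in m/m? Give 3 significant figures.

0.00393 m/m

Three-point gradient (reference A): Δ to B = (195, 145, +0.83), Δ to C = (105, 0, +0.41).
∂d/∂x = +0.003905, ∂d/∂y = +0.0004729 (det = -15225).
|∇f| = √(0.003905² + 0.0004729²) = 0.003934 m/m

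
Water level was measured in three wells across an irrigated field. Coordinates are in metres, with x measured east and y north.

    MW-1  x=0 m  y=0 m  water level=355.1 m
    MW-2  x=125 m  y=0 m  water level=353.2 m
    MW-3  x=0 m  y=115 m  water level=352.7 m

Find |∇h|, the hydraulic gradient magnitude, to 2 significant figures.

0.026

∂h/∂x = (353.2 − 355.1) / (125 − 0) = -0.01520
∂h/∂y = (352.7 − 355.1) / (115 − 0) = -0.02087
|∇h| = √(-0.01520² + -0.02087²) = 0.02582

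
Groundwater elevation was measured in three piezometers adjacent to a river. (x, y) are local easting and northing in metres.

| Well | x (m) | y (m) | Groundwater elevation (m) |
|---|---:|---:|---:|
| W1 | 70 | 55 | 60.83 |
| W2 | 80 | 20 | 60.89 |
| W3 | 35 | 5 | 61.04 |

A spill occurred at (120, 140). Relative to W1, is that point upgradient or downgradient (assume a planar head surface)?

downgradient

With h = a·x + b·y + c and W1 as origin, the differences give:
  10·a + (-35)·b = +0.06
  (-35)·a + (-50)·b = +0.21
Eliminate b (×(-50) and ×(-35), subtract): -1725·a = 4.350 → a = ∂h/∂x = -0.002522
Back-substitute: b = ∂h/∂y = -0.002435.
Head at (120, 140) = 60.83 + (-0.002522)·(50) + (-0.002435)·(85) = 60.50 m.
That is lower than the 60.83 m at W1, so the point is downgradient.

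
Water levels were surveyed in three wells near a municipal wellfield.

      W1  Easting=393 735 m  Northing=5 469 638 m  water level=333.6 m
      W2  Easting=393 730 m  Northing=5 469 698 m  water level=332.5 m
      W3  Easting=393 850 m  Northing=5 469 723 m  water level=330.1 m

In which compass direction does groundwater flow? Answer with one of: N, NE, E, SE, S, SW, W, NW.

Differences from W1: to W2 (Δx, Δy, Δh) = (-5, 60, -1.1); to W3 = (115, 85, -3.5).
Determinant of the coordinate differences = (-5)·85 − 115·60 = -7325.
∂h/∂x = [(-1.1)·85 − (-3.5)·60] / -7325 = -0.01590
∂h/∂y = [(-5)·(-3.5) − 115·(-1.1)] / -7325 = -0.01966
Flow = −∇h = (+0.01590 east, +0.01966 north), which points northeast.

NE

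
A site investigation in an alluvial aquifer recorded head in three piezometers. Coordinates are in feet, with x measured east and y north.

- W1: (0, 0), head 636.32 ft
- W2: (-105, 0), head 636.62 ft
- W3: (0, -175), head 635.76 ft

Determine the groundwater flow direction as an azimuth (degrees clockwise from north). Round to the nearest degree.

∂h/∂x = (636.62 − 636.32) / (-105 − 0) = -0.002857
∂h/∂y = (635.76 − 636.32) / (-175 − 0) = +0.003200
Flow direction (−∇h) has components (+0.002857 E, -0.003200 N).
Azimuth = atan2(E, N) = atan2(+0.002857, -0.003200) = 138.2° ≈ 138°.

138°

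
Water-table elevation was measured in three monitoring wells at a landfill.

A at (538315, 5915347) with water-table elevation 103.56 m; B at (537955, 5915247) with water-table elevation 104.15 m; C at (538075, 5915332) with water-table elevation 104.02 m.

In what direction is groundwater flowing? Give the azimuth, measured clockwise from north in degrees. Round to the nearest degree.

Taking A as reference: B−A = (-360, -100, +0.59); C−A = (-240, -15, +0.46).
Determinant of the coordinate differences = (-360)·(-15) − (-240)·(-100) = -18600.
∂h/∂x = [(+0.59)·(-15) − (+0.46)·(-100)] / -18600 = -0.001997
∂h/∂y = [(-360)·(+0.46) − (-240)·(+0.59)] / -18600 = +0.001290
Flow direction (−∇h) has components (+0.001997 E, -0.001290 N).
Azimuth = atan2(E, N) = atan2(+0.001997, -0.001290) = 122.9° ≈ 123°.

123°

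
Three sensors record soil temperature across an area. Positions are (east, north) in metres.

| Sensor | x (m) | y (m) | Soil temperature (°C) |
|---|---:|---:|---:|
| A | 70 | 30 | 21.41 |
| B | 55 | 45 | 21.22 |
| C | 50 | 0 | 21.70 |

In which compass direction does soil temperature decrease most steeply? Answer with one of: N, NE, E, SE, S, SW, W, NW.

N

With T = a·x + b·y + c and A as origin, the differences give:
  (-15)·a + 15·b = -0.19
  (-20)·a + (-30)·b = +0.29
Eliminate b (×(-30) and ×15, subtract): 750·a = 1.350 → a = ∂T/∂x = +0.001800
Back-substitute: b = ∂T/∂y = -0.01087.
Steepest decrease is along −∇f = (-0.001800 E, +0.01087 N) → north.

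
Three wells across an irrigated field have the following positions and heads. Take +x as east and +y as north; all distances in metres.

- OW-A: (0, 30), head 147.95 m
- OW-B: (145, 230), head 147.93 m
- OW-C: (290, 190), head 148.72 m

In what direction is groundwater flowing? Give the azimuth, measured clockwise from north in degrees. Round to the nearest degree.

Taking OW-A as reference: OW-B−OW-A = (145, 200, -0.02); OW-C−OW-A = (290, 160, +0.77).
Solve a·Δx + b·Δy = Δh: det = 145·160 − 290·200 = -34800.
∂h/∂x = [(-0.02)·160 − (+0.77)·200] / -34800 = +0.004517
∂h/∂y = [145·(+0.77) − 290·(-0.02)] / -34800 = -0.003375
Flow direction (−∇h) has components (-0.004517 E, +0.003375 N).
Azimuth = atan2(E, N) = atan2(-0.004517, +0.003375) = 306.8° ≈ 307°.

307°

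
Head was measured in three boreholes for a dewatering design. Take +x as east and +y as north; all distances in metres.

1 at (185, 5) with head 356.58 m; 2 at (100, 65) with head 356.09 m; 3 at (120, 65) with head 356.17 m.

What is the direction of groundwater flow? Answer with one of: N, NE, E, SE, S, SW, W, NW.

NW

Taking 1 as reference: 2−1 = (-85, 60, -0.49); 3−1 = (-65, 60, -0.41).
Determinant of the coordinate differences = (-85)·60 − (-65)·60 = -1200.
∂h/∂x = [(-0.49)·60 − (-0.41)·60] / -1200 = +0.004000
∂h/∂y = [(-85)·(-0.41) − (-65)·(-0.49)] / -1200 = -0.002500
Flow = −∇h = (-0.004000 east, +0.002500 north), which points northwest.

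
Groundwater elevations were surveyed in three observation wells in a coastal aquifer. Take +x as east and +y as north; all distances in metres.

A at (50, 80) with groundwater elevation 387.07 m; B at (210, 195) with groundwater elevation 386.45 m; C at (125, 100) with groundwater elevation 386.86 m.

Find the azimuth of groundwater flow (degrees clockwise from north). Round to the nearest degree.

042°

Differences from A: to B (Δx, Δy, Δh) = (160, 115, -0.62); to C = (75, 20, -0.21).
Solve a·Δx + b·Δy = Δh: det = 160·20 − 75·115 = -5425.
∂h/∂x = [(-0.62)·20 − (-0.21)·115] / -5425 = -0.002166
∂h/∂y = [160·(-0.21) − 75·(-0.62)] / -5425 = -0.002378
Flow direction (−∇h) has components (+0.002166 E, +0.002378 N).
Azimuth = atan2(E, N) = atan2(+0.002166, +0.002378) = 42.3° ≈ 042°.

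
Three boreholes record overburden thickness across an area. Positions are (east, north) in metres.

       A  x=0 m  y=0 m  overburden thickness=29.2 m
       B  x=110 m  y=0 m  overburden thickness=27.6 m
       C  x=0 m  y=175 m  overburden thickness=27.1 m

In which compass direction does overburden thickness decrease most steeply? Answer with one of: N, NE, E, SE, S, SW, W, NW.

∂d/∂x = (27.6 − 29.2) / (110 − 0) = -0.01455
∂d/∂y = (27.1 − 29.2) / (175 − 0) = -0.01200
Steepest decrease is along −∇f = (+0.01455 E, +0.01200 N) → northeast.

NE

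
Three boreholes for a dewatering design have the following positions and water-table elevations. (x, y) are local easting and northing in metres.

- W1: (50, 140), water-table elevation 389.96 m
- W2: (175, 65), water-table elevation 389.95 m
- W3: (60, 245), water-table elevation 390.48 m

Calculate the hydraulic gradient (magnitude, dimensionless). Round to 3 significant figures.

0.00543

With h = a·x + b·y + c and W1 as origin, the differences give:
  125·a + (-75)·b = -0.01
  10·a + 105·b = +0.52
Eliminate b (×105 and ×(-75), subtract): 13875·a = 37.950 → a = ∂h/∂x = +0.002735
Back-substitute: b = ∂h/∂y = +0.004692.
|∇h| = √(0.002735² + 0.004692²) = 0.005431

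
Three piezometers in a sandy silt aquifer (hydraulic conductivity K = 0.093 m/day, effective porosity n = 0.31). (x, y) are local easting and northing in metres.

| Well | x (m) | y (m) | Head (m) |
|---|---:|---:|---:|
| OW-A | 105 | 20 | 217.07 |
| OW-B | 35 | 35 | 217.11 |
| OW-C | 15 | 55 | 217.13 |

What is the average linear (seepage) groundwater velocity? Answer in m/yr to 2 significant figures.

0.078 m/yr

With h = a·x + b·y + c and OW-A as origin, the differences give:
  (-70)·a + 15·b = +0.04
  (-90)·a + 35·b = +0.06
Eliminate b (×35 and ×15, subtract): -1100·a = 0.500 → a = ∂h/∂x = -0.0004545
Back-substitute: b = ∂h/∂y = +0.0005455.
|∇h| = √(-0.0004545² + 0.0005455²) = 0.00071
Seepage velocity v = K·i/n = 0.093 × 0.00071 / 0.31 = 0.000213 m/day = 0.0778 m/yr.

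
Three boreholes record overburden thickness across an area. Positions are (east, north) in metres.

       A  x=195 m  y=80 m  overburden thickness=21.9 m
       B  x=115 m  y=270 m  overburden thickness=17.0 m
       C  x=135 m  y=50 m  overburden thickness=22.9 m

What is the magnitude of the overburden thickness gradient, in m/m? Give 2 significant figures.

Differences from A: to B (Δx, Δy, Δh) = (-80, 190, -4.9); to C = (-60, -30, +1.0).
Determinant of the coordinate differences = (-80)·(-30) − (-60)·190 = 13800.
∂d/∂x = [(-4.9)·(-30) − (+1.0)·190] / 13800 = -0.003116
∂d/∂y = [(-80)·(+1.0) − (-60)·(-4.9)] / 13800 = -0.02710
|∇f| = √(-0.003116² + -0.02710²) = 0.02728 m/m

0.027 m/m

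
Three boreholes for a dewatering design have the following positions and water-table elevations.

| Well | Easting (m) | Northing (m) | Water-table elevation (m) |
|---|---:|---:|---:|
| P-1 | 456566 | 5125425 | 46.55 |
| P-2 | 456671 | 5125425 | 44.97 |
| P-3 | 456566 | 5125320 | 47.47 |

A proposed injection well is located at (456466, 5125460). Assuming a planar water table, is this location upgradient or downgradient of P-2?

upgradient

∂h/∂x = (44.97 − 46.55) / (456671 − 456566) = -0.01505
∂h/∂y = (47.47 − 46.55) / (5125320 − 5125425) = -0.008762
Head at (456466, 5125460) = 46.55 + (-0.01505)·(-100) + (-0.008762)·(35) = 47.75 m.
That is higher than the 44.97 m at P-2, so the point is upgradient.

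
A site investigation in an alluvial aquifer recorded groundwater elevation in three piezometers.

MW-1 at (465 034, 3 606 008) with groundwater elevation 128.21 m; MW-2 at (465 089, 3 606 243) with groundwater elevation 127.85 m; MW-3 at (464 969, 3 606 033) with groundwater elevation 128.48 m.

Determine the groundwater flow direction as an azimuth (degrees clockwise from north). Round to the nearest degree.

Three-point gradient (reference MW-1): Δ to MW-2 = (55, 235, -0.36), Δ to MW-3 = (-65, 25, +0.27).
∂h/∂x = -0.004351, ∂h/∂y = -0.0005135 (det = 16650).
Flow direction (−∇h) has components (+0.004351 E, +0.0005135 N).
Azimuth = atan2(E, N) = atan2(+0.004351, +0.0005135) = 83.3° ≈ 083°.

083°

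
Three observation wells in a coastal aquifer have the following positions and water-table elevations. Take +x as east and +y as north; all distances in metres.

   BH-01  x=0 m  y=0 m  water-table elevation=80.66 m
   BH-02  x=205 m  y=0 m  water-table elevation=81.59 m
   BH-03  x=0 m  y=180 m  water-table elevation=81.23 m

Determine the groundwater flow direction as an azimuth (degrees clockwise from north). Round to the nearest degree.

235°

∂h/∂x = (81.59 − 80.66) / (205 − 0) = +0.004537
∂h/∂y = (81.23 − 80.66) / (180 − 0) = +0.003167
Flow direction (−∇h) has components (-0.004537 E, -0.003167 N).
Azimuth = atan2(E, N) = atan2(-0.004537, -0.003167) = 235.1° ≈ 235°.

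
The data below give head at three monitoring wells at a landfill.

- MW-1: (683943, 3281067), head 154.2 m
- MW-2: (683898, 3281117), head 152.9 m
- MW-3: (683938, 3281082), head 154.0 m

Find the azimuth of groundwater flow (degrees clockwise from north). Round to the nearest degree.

285°

With h = a·x + b·y + c and MW-1 as origin, the differences give:
  (-45)·a + 50·b = -1.3
  (-5)·a + 15·b = -0.2
Eliminate b (×15 and ×50, subtract): -425·a = -9.50 → a = ∂h/∂x = +0.02235
Back-substitute: b = ∂h/∂y = -0.005882.
Flow direction (−∇h) has components (-0.02235 E, +0.005882 N).
Azimuth = atan2(E, N) = atan2(-0.02235, +0.005882) = 284.7° ≈ 285°.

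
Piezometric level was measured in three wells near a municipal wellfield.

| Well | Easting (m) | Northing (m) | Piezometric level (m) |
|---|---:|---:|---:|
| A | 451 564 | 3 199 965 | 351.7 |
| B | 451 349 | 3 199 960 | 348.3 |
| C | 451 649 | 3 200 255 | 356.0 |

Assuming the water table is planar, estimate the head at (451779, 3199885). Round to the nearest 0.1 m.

354.2 m

With h = a·x + b·y + c and A as origin, the differences give:
  (-215)·a + (-5)·b = -3.4
  85·a + 290·b = +4.3
Eliminate b (×290 and ×(-5), subtract): -61925·a = -964.50 → a = ∂h/∂x = +0.01558
Back-substitute: b = ∂h/∂y = +0.01026.
h(451779, 3199885) = 351.7 + (+0.01558)·(215) + (+0.01026)·(-80) = 351.7 +3.349 -0.821 = 354.228 m.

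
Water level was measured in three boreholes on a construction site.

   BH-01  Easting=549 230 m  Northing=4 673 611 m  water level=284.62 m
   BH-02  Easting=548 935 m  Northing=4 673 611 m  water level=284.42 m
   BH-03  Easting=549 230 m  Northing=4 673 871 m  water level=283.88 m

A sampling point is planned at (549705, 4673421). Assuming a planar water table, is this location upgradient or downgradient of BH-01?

upgradient

∂h/∂x = (284.42 − 284.62) / (548935 − 549230) = +0.0006780
∂h/∂y = (283.88 − 284.62) / (4673871 − 4673611) = -0.002846
Head at (549705, 4673421) = 284.62 + (+0.0006780)·(475) + (-0.002846)·(-190) = 285.48 m.
That is higher than the 284.62 m at BH-01, so the point is upgradient.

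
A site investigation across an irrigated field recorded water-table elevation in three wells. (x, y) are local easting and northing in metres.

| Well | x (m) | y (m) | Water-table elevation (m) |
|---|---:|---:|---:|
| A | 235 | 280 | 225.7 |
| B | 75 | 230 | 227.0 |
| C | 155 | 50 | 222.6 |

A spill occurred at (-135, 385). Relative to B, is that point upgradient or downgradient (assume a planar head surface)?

upgradient

Differences from A: to B (Δx, Δy, Δh) = (-160, -50, +1.3); to C = (-80, -230, -3.1).
Solve a·Δx + b·Δy = Δh: det = (-160)·(-230) − (-80)·(-50) = 32800.
∂h/∂x = [(+1.3)·(-230) − (-3.1)·(-50)] / 32800 = -0.01384
∂h/∂y = [(-160)·(-3.1) − (-80)·(+1.3)] / 32800 = +0.01829
Head at (-135, 385) = 225.7 + (-0.01384)·(-370) + (+0.01829)·(105) = 232.74 m.
That is higher than the 227.0 m at B, so the point is upgradient.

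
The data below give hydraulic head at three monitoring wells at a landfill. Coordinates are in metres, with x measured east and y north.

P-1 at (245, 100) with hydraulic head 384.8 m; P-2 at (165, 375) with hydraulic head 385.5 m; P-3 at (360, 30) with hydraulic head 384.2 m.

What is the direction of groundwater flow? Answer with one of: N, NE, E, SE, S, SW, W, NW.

Three-point gradient (reference P-1): Δ to P-2 = (-80, 275, +0.7), Δ to P-3 = (115, -70, -0.6).
∂h/∂x = -0.004457, ∂h/∂y = +0.001249 (det = -26025).
Flow = −∇h = (+0.004457 east, -0.001249 north), which points east.

E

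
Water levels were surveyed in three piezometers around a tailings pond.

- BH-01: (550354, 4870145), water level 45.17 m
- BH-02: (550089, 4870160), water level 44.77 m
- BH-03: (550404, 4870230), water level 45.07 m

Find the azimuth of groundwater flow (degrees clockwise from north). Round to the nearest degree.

325°

Differences from BH-01: to BH-02 (Δx, Δy, Δh) = (-265, 15, -0.40); to BH-03 = (50, 85, -0.10).
Solve a·Δx + b·Δy = Δh: det = (-265)·85 − 50·15 = -23275.
∂h/∂x = [(-0.40)·85 − (-0.10)·15] / -23275 = +0.001396
∂h/∂y = [(-265)·(-0.10) − 50·(-0.40)] / -23275 = -0.001998
Flow direction (−∇h) has components (-0.001396 E, +0.001998 N).
Azimuth = atan2(E, N) = atan2(-0.001396, +0.001998) = 325.0° ≈ 325°.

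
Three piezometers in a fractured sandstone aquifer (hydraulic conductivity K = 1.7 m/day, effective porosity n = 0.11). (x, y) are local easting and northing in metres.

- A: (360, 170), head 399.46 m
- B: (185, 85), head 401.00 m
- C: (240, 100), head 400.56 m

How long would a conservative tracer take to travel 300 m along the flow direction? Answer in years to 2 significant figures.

6.7 years

Three-point gradient (reference A): Δ to B = (-175, -85, +1.54), Δ to C = (-120, -70, +1.10).
∂h/∂x = -0.006976, ∂h/∂y = -0.003756 (det = 2050).
|∇h| = √(-0.006976² + -0.003756²) = 0.007923
Seepage velocity v = K·i/n = 1.7 × 0.007923 / 0.11 = 0.1224 m/day.
t = 300 / 0.1224 = 2451 days = 6.71 years.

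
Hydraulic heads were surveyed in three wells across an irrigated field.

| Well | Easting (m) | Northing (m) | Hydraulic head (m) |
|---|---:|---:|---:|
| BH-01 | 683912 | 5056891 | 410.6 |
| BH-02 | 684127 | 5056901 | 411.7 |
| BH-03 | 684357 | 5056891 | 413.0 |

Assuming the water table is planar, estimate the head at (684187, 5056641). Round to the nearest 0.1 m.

With h = a·x + b·y + c and BH-01 as origin, the differences give:
  215·a + 10·b = +1.1
  445·a + 0·b = +2.4
Eliminate b (×0 and ×10, subtract): -4450·a = -24.00 → a = ∂h/∂x = +0.005393
Back-substitute: b = ∂h/∂y = -0.005955.
h(684187, 5056641) = 410.6 + (+0.005393)·(275) + (-0.005955)·(-250) = 410.6 +1.483 +1.489 = 413.572 m.

413.6 m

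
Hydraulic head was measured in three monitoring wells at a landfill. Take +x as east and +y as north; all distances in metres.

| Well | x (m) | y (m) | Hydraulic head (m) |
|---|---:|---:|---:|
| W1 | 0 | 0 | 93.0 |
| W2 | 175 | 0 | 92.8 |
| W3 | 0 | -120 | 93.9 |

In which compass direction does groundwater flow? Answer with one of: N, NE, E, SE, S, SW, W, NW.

N

∂h/∂x = (92.8 − 93.0) / (175 − 0) = -0.001143
∂h/∂y = (93.9 − 93.0) / (-120 − 0) = -0.007500
Flow = −∇h = (+0.001143 east, +0.007500 north), which points north.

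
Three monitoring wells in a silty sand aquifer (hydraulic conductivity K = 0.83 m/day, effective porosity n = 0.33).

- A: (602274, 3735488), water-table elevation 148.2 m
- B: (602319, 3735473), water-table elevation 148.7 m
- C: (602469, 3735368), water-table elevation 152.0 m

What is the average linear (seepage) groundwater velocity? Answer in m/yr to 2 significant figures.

Taking A as reference: B−A = (45, -15, +0.5); C−A = (195, -120, +3.8).
Determinant of the coordinate differences = 45·(-120) − 195·(-15) = -2475.
∂h/∂x = [(+0.5)·(-120) − (+3.8)·(-15)] / -2475 = +0.001212
∂h/∂y = [45·(+3.8) − 195·(+0.5)] / -2475 = -0.02970
|∇h| = √(0.001212² + -0.02970²) = 0.02972
Seepage velocity v = K·i/n = 0.83 × 0.02972 / 0.33 = 0.07475 m/day = 27.3 m/yr.

27 m/yr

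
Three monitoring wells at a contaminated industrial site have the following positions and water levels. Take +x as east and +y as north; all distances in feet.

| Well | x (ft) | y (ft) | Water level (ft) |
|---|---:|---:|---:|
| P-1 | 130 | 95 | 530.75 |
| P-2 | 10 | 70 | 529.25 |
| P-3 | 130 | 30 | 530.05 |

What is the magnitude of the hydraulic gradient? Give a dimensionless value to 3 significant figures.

Differences from P-1: to P-2 (Δx, Δy, Δh) = (-120, -25, -1.50); to P-3 = (0, -65, -0.70).
Solve a·Δx + b·Δy = Δh: det = (-120)·(-65) − 0·(-25) = 7800.
∂h/∂x = [(-1.50)·(-65) − (-0.70)·(-25)] / 7800 = +0.01026
∂h/∂y = [(-120)·(-0.70) − 0·(-1.50)] / 7800 = +0.01077
|∇h| = √(0.01026² + 0.01077²) = 0.01487

0.0149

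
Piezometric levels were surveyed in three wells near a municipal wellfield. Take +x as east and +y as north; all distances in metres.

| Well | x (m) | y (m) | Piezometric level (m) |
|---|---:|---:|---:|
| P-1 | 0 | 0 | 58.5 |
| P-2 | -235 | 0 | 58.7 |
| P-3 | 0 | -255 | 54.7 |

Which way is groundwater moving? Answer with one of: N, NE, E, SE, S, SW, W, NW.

∂h/∂x = (58.7 − 58.5) / (-235 − 0) = -0.0008511
∂h/∂y = (54.7 − 58.5) / (-255 − 0) = +0.01490
Flow = −∇h = (+0.0008511 east, -0.01490 north), which points south.

S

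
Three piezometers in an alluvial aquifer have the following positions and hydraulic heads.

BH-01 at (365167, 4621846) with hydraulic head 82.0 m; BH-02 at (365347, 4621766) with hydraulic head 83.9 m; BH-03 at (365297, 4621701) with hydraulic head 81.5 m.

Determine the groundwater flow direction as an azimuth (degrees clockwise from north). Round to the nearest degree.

223°

Differences from BH-01: to BH-02 (Δx, Δy, Δh) = (180, -80, +1.9); to BH-03 = (130, -145, -0.5).
Determinant of the coordinate differences = 180·(-145) − 130·(-80) = -15700.
∂h/∂x = [(+1.9)·(-145) − (-0.5)·(-80)] / -15700 = +0.02010
∂h/∂y = [180·(-0.5) − 130·(+1.9)] / -15700 = +0.02146
Flow direction (−∇h) has components (-0.02010 E, -0.02146 N).
Azimuth = atan2(E, N) = atan2(-0.02010, -0.02146) = 223.1° ≈ 223°.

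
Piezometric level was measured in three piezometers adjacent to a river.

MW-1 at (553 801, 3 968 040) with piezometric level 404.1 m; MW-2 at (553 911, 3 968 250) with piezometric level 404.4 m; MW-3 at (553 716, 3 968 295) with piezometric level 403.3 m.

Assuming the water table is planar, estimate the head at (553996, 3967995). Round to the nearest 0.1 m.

Differences from MW-1: to MW-2 (Δx, Δy, Δh) = (110, 210, +0.3); to MW-3 = (-85, 255, -0.8).
Solve a·Δx + b·Δy = Δh: det = 110·255 − (-85)·210 = 45900.
∂h/∂x = [(+0.3)·255 − (-0.8)·210] / 45900 = +0.005327
∂h/∂y = [110·(-0.8) − (-85)·(+0.3)] / 45900 = -0.001362
h(553996, 3967995) = 404.1 + (+0.005327)·(195) + (-0.001362)·(-45) = 404.1 +1.039 +0.061 = 405.200 m.

405.2 m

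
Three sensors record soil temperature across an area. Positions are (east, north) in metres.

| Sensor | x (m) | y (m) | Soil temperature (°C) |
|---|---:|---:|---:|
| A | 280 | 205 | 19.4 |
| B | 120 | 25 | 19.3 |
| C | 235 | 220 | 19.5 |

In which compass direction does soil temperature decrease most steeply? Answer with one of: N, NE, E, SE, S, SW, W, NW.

SE

With T = a·x + b·y + c and A as origin, the differences give:
  (-160)·a + (-180)·b = -0.1
  (-45)·a + 15·b = +0.1
Eliminate b (×15 and ×(-180), subtract): -10500·a = 16.50 → a = ∂T/∂x = -0.001571
Back-substitute: b = ∂T/∂y = +0.001952.
Steepest decrease is along −∇f = (+0.001571 E, -0.001952 N) → southeast.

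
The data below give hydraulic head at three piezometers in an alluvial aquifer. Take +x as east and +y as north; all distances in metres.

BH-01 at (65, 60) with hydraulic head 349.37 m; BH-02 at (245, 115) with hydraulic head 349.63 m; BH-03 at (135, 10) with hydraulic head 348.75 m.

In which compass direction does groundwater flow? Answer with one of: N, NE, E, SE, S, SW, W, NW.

S

Differences from BH-01: to BH-02 (Δx, Δy, Δh) = (180, 55, +0.26); to BH-03 = (70, -50, -0.62).
Determinant of the coordinate differences = 180·(-50) − 70·55 = -12850.
∂h/∂x = [(+0.26)·(-50) − (-0.62)·55] / -12850 = -0.001642
∂h/∂y = [180·(-0.62) − 70·(+0.26)] / -12850 = +0.01010
Flow = −∇h = (+0.001642 east, -0.01010 north), which points south.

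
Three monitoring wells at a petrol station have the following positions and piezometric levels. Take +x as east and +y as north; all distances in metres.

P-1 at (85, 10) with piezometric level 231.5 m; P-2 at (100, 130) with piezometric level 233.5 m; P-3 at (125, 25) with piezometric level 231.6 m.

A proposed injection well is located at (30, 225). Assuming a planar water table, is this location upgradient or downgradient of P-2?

upgradient

Taking P-1 as reference: P-2−P-1 = (15, 120, +2.0); P-3−P-1 = (40, 15, +0.1).
Solve a·Δx + b·Δy = Δh: det = 15·15 − 40·120 = -4575.
∂h/∂x = [(+2.0)·15 − (+0.1)·120] / -4575 = -0.003934
∂h/∂y = [15·(+0.1) − 40·(+2.0)] / -4575 = +0.01716
Head at (30, 225) = 231.5 + (-0.003934)·(-55) + (+0.01716)·(215) = 235.41 m.
That is higher than the 233.5 m at P-2, so the point is upgradient.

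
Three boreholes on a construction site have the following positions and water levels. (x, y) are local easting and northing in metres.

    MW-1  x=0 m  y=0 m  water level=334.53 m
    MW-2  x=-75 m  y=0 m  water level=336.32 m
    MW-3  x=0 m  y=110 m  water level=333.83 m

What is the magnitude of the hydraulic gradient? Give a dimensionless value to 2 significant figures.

∂h/∂x = (336.32 − 334.53) / (-75 − 0) = -0.02387
∂h/∂y = (333.83 − 334.53) / (110 − 0) = -0.006364
|∇h| = √(-0.02387² + -0.006364²) = 0.0247

0.025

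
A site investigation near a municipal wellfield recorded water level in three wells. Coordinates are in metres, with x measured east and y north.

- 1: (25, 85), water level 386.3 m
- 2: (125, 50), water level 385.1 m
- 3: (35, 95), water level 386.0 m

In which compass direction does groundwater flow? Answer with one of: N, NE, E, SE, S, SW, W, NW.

Taking 1 as reference: 2−1 = (100, -35, -1.2); 3−1 = (10, 10, -0.3).
Determinant of the coordinate differences = 100·10 − 10·(-35) = 1350.
∂h/∂x = [(-1.2)·10 − (-0.3)·(-35)] / 1350 = -0.01667
∂h/∂y = [100·(-0.3) − 10·(-1.2)] / 1350 = -0.01333
Flow = −∇h = (+0.01667 east, +0.01333 north), which points northeast.

NE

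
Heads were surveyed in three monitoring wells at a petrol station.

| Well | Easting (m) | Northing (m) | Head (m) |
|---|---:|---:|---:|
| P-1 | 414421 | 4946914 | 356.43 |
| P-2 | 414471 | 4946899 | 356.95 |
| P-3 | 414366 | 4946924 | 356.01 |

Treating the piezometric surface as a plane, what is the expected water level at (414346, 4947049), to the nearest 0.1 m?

Differences from P-1: to P-2 (Δx, Δy, Δh) = (50, -15, +0.52); to P-3 = (-55, 10, -0.42).
Determinant of the coordinate differences = 50·10 − (-55)·(-15) = -325.
∂h/∂x = [(+0.52)·10 − (-0.42)·(-15)] / -325 = +0.003385
∂h/∂y = [50·(-0.42) − (-55)·(+0.52)] / -325 = -0.02338
h(414346, 4947049) = 356.43 + (+0.003385)·(-75) + (-0.02338)·(135) = 356.43 -0.254 -3.157 = 353.019 m.

353.0 m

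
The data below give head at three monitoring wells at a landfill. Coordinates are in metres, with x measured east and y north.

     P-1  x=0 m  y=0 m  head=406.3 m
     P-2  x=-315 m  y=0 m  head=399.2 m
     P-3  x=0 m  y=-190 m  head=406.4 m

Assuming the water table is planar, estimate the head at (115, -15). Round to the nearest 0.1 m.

408.9 m

∂h/∂x = (399.2 − 406.3) / (-315 − 0) = +0.02254
∂h/∂y = (406.4 − 406.3) / (-190 − 0) = -0.0005263
h(115, -15) = 406.3 + (+0.02254)·(115) + (-0.0005263)·(-15) = 406.3 +2.592 +0.008 = 408.900 m.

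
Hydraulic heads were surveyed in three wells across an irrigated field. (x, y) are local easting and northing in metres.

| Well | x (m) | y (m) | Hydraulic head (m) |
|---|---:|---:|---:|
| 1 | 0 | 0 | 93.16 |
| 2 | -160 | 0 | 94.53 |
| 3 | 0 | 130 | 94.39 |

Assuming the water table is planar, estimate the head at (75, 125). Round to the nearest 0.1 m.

93.7 m

∂h/∂x = (94.53 − 93.16) / (-160 − 0) = -0.008563
∂h/∂y = (94.39 − 93.16) / (130 − 0) = +0.009462
h(75, 125) = 93.16 + (-0.008563)·(75) + (+0.009462)·(125) = 93.16 -0.642 +1.183 = 93.701 m.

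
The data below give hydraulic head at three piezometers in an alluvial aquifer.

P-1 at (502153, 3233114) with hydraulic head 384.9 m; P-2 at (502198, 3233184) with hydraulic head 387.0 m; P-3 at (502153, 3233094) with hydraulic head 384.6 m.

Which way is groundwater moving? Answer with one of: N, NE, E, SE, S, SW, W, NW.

Taking P-1 as reference: P-2−P-1 = (45, 70, +2.1); P-3−P-1 = (0, -20, -0.3).
Solve a·Δx + b·Δy = Δh: det = 45·(-20) − 0·70 = -900.
∂h/∂x = [(+2.1)·(-20) − (-0.3)·70] / -900 = +0.02333
∂h/∂y = [45·(-0.3) − 0·(+2.1)] / -900 = +0.01500
Flow = −∇h = (-0.02333 east, -0.01500 north), which points southwest.

SW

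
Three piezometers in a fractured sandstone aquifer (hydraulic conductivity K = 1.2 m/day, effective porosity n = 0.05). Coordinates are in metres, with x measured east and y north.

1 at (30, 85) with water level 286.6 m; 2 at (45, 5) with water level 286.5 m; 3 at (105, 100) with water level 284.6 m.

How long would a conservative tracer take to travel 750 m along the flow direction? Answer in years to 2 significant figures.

3.3 years

Taking 1 as reference: 2−1 = (15, -80, -0.1); 3−1 = (75, 15, -2.0).
Determinant of the coordinate differences = 15·15 − 75·(-80) = 6225.
∂h/∂x = [(-0.1)·15 − (-2.0)·(-80)] / 6225 = -0.02594
∂h/∂y = [15·(-2.0) − 75·(-0.1)] / 6225 = -0.003614
|∇h| = √(-0.02594² + -0.003614²) = 0.02619
Seepage velocity v = K·i/n = 1.2 × 0.02619 / 0.05 = 0.6286 m/day.
t = 750 / 0.6286 = 1193 days = 3.27 years.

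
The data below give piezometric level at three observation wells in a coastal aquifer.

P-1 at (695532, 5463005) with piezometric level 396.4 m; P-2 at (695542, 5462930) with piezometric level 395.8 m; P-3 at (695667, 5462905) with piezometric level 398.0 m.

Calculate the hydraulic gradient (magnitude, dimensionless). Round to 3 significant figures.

0.0224

Three-point gradient (reference P-1): Δ to P-2 = (10, -75, -0.6), Δ to P-3 = (135, -100, +1.6).
∂h/∂x = +0.01973, ∂h/∂y = +0.01063 (det = 9125).
|∇h| = √(0.01973² + 0.01063²) = 0.02241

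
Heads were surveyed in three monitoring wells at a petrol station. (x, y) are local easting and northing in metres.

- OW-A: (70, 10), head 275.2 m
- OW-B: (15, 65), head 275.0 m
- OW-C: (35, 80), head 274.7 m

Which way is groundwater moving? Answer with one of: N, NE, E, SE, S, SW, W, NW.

NE

With h = a·x + b·y + c and OW-A as origin, the differences give:
  (-55)·a + 55·b = -0.2
  (-35)·a + 70·b = -0.5
Eliminate b (×70 and ×55, subtract): -1925·a = 13.50 → a = ∂h/∂x = -0.007013
Back-substitute: b = ∂h/∂y = -0.01065.
Flow = −∇h = (+0.007013 east, +0.01065 north), which points northeast.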